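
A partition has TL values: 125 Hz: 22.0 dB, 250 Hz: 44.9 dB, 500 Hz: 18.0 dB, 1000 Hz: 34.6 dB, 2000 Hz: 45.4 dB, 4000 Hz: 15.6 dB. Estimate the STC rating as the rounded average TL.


Given TL values at each frequency:
  125 Hz: 22.0 dB
  250 Hz: 44.9 dB
  500 Hz: 18.0 dB
  1000 Hz: 34.6 dB
  2000 Hz: 45.4 dB
  4000 Hz: 15.6 dB
Formula: STC ~ round(average of TL values)
Sum = 22.0 + 44.9 + 18.0 + 34.6 + 45.4 + 15.6 = 180.5
Average = 180.5 / 6 = 30.08
Rounded: 30

30


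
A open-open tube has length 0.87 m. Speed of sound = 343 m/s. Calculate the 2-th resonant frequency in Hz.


Given values:
  Tube type: open-open, L = 0.87 m, c = 343 m/s, n = 2
Formula: f_n = n * c / (2 * L)
Compute 2 * L = 2 * 0.87 = 1.74
f = 2 * 343 / 1.74
f = 394.25

394.25 Hz


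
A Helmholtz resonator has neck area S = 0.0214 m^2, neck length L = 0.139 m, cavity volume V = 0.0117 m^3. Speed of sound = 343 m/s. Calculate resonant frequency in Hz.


Given values:
  S = 0.0214 m^2, L = 0.139 m, V = 0.0117 m^3, c = 343 m/s
Formula: f = (c / (2*pi)) * sqrt(S / (V * L))
Compute V * L = 0.0117 * 0.139 = 0.0016263
Compute S / (V * L) = 0.0214 / 0.0016263 = 13.1587
Compute sqrt(13.1587) = 3.627492
Compute c / (2*pi) = 343 / 6.283185 = 54.590148
f = 54.590148 * 3.627492 = 198.03

198.03 Hz


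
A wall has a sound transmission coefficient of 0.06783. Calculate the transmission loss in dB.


Given values:
  tau = 0.06783
Formula: TL = 10 * log10(1 / tau)
Compute 1 / tau = 1 / 0.06783 = 14.7427
Compute log10(14.7427) = 1.168577
TL = 10 * 1.168577 = 11.69

11.69 dB


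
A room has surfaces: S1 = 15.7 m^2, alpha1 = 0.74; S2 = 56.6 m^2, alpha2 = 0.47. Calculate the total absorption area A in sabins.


Given surfaces:
  Surface 1: 15.7 * 0.74 = 11.618
  Surface 2: 56.6 * 0.47 = 26.602
Formula: A = sum(Si * alpha_i)
A = 11.618 + 26.602
A = 38.22

38.22 sabins


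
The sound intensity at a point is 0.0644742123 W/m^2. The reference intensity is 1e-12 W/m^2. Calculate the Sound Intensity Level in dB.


Given values:
  I = 0.0644742123 W/m^2
  I_ref = 1e-12 W/m^2
Formula: SIL = 10 * log10(I / I_ref)
Compute ratio: I / I_ref = 64474212300
Compute log10: log10(64474212300) = 10.809386
Multiply: SIL = 10 * 10.809386 = 108.09

108.09 dB


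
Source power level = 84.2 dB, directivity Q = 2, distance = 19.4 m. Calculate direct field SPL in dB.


Given values:
  Lw = 84.2 dB, Q = 2, r = 19.4 m
Formula: SPL = Lw + 10 * log10(Q / (4 * pi * r^2))
Compute 4 * pi * r^2 = 4 * pi * 19.4^2 = 4729.4792
Compute Q / denom = 2 / 4729.4792 = 0.00042288
Compute 10 * log10(0.00042288) = -33.7378
SPL = 84.2 + (-33.7378) = 50.46

50.46 dB


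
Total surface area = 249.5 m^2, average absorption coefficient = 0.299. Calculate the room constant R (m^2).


Given values:
  S = 249.5 m^2, alpha = 0.299
Formula: R = S * alpha / (1 - alpha)
Numerator: 249.5 * 0.299 = 74.6005
Denominator: 1 - 0.299 = 0.701
R = 74.6005 / 0.701 = 106.42

106.42 m^2


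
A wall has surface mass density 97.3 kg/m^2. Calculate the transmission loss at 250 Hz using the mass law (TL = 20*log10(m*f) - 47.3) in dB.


Given values:
  m = 97.3 kg/m^2, f = 250 Hz
Formula: TL = 20 * log10(m * f) - 47.3
Compute m * f = 97.3 * 250 = 24325.0
Compute log10(24325.0) = 4.386053
Compute 20 * 4.386053 = 87.7211
TL = 87.7211 - 47.3 = 40.42

40.42 dB


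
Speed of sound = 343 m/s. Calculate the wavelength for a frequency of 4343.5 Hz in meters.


Given values:
  c = 343 m/s, f = 4343.5 Hz
Formula: lambda = c / f
lambda = 343 / 4343.5
lambda = 0.079

0.079 m


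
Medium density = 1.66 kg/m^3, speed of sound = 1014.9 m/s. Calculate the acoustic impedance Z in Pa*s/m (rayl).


Given values:
  rho = 1.66 kg/m^3
  c = 1014.9 m/s
Formula: Z = rho * c
Z = 1.66 * 1014.9
Z = 1684.73

1684.73 rayl


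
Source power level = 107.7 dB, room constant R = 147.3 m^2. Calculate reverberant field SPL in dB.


Given values:
  Lw = 107.7 dB, R = 147.3 m^2
Formula: SPL = Lw + 10 * log10(4 / R)
Compute 4 / R = 4 / 147.3 = 0.027155
Compute 10 * log10(0.027155) = -15.6615
SPL = 107.7 + (-15.6615) = 92.04

92.04 dB


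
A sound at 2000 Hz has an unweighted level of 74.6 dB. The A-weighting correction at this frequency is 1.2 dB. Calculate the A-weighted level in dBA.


Given values:
  SPL = 74.6 dB
  A-weighting at 2000 Hz = 1.2 dB
Formula: L_A = SPL + A_weight
L_A = 74.6 + (1.2)
L_A = 75.8

75.8 dBA


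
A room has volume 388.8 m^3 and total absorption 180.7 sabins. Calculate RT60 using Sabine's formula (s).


Given values:
  V = 388.8 m^3
  A = 180.7 sabins
Formula: RT60 = 0.161 * V / A
Numerator: 0.161 * 388.8 = 62.5968
RT60 = 62.5968 / 180.7 = 0.346

0.346 s


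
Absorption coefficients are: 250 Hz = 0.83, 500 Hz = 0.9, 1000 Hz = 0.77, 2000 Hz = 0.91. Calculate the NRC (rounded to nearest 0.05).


Given values:
  a_250 = 0.83, a_500 = 0.9
  a_1000 = 0.77, a_2000 = 0.91
Formula: NRC = (a250 + a500 + a1000 + a2000) / 4
Sum = 0.83 + 0.9 + 0.77 + 0.91 = 3.41
NRC = 3.41 / 4 = 0.8525
Rounded to nearest 0.05: 0.85

0.85


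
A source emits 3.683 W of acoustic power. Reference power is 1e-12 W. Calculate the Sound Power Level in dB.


Given values:
  W = 3.683 W
  W_ref = 1e-12 W
Formula: SWL = 10 * log10(W / W_ref)
Compute ratio: W / W_ref = 3683000000000
Compute log10: log10(3683000000000) = 12.566202
Multiply: SWL = 10 * 12.566202 = 125.66

125.66 dB


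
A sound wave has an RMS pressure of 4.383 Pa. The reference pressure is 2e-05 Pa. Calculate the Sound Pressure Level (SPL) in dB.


Given values:
  p = 4.383 Pa
  p_ref = 2e-05 Pa
Formula: SPL = 20 * log10(p / p_ref)
Compute ratio: p / p_ref = 4.383 / 2e-05 = 219150
Compute log10: log10(219150) = 5.340741
Multiply: SPL = 20 * 5.340741 = 106.81

106.81 dB


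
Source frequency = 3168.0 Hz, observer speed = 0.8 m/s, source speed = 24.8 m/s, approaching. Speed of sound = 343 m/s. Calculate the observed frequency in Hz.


Given values:
  f_s = 3168.0 Hz, v_o = 0.8 m/s, v_s = 24.8 m/s
  Direction: approaching
Formula: f_o = f_s * (c + v_o) / (c - v_s)
Numerator: c + v_o = 343 + 0.8 = 343.8
Denominator: c - v_s = 343 - 24.8 = 318.2
f_o = 3168.0 * 343.8 / 318.2 = 3422.87

3422.87 Hz


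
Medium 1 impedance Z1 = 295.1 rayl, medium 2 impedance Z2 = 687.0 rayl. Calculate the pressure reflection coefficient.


Given values:
  Z1 = 295.1 rayl, Z2 = 687.0 rayl
Formula: R = (Z2 - Z1) / (Z2 + Z1)
Numerator: Z2 - Z1 = 687.0 - 295.1 = 391.9
Denominator: Z2 + Z1 = 687.0 + 295.1 = 982.1
R = 391.9 / 982.1 = 0.399

0.399


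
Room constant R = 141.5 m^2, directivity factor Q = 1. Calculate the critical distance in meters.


Given values:
  R = 141.5 m^2, Q = 1
Formula: d_c = 0.141 * sqrt(Q * R)
Compute Q * R = 1 * 141.5 = 141.5
Compute sqrt(141.5) = 11.8954
d_c = 0.141 * 11.8954 = 1.677

1.677 m


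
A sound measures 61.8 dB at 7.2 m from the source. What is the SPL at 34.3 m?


Given values:
  SPL1 = 61.8 dB, r1 = 7.2 m, r2 = 34.3 m
Formula: SPL2 = SPL1 - 20 * log10(r2 / r1)
Compute ratio: r2 / r1 = 34.3 / 7.2 = 4.7639
Compute log10: log10(4.7639) = 0.677963
Compute drop: 20 * 0.677963 = 13.5593
SPL2 = 61.8 - 13.5593 = 48.24

48.24 dB


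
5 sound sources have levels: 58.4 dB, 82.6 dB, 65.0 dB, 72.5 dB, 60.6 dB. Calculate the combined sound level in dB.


Formula: L_total = 10 * log10( sum(10^(Li/10)) )
  Source 1: 10^(58.4/10) = 691830.9709
  Source 2: 10^(82.6/10) = 181970085.861
  Source 3: 10^(65.0/10) = 3162277.6602
  Source 4: 10^(72.5/10) = 17782794.1004
  Source 5: 10^(60.6/10) = 1148153.6215
Sum of linear values = 204755142.214
L_total = 10 * log10(204755142.214) = 83.11

83.11 dB


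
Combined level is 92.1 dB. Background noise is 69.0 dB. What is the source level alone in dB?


Given values:
  L_total = 92.1 dB, L_bg = 69.0 dB
Formula: L_source = 10 * log10(10^(L_total/10) - 10^(L_bg/10))
Convert to linear:
  10^(92.1/10) = 1621810097.3589
  10^(69.0/10) = 7943282.3472
Difference: 1621810097.3589 - 7943282.3472 = 1613866815.0117
L_source = 10 * log10(1613866815.0117) = 92.08

92.08 dB


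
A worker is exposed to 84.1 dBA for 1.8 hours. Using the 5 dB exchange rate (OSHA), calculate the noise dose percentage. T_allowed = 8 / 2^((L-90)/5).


Given values:
  L = 84.1 dBA, T = 1.8 hours
Formula: T_allowed = 8 / 2^((L - 90) / 5)
Compute exponent: (84.1 - 90) / 5 = -1.18
Compute 2^(-1.18) = 0.441351
T_allowed = 8 / 0.441351 = 18.126163 hours
Dose = (T / T_allowed) * 100
Dose = (1.8 / 18.126163) * 100 = 9.93

9.93 %


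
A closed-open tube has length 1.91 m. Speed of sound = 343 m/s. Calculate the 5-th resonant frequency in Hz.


Given values:
  Tube type: closed-open, L = 1.91 m, c = 343 m/s, n = 5
Formula: f_n = (2n - 1) * c / (4 * L)
Compute 2n - 1 = 2*5 - 1 = 9
Compute 4 * L = 4 * 1.91 = 7.64
f = 9 * 343 / 7.64
f = 404.06

404.06 Hz


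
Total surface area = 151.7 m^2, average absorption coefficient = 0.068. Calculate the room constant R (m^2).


Given values:
  S = 151.7 m^2, alpha = 0.068
Formula: R = S * alpha / (1 - alpha)
Numerator: 151.7 * 0.068 = 10.3156
Denominator: 1 - 0.068 = 0.932
R = 10.3156 / 0.932 = 11.07

11.07 m^2


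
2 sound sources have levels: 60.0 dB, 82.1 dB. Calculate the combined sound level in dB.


Formula: L_total = 10 * log10( sum(10^(Li/10)) )
  Source 1: 10^(60.0/10) = 1000000.0
  Source 2: 10^(82.1/10) = 162181009.7359
Sum of linear values = 163181009.7359
L_total = 10 * log10(163181009.7359) = 82.13

82.13 dB


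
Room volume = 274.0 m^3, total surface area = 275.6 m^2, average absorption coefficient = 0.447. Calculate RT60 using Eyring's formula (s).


Given values:
  V = 274.0 m^3, S = 275.6 m^2, alpha = 0.447
Formula: RT60 = 0.161 * V / (-S * ln(1 - alpha))
Compute ln(1 - 0.447) = ln(0.553) = -0.592397
Denominator: -275.6 * -0.592397 = 163.2646
Numerator: 0.161 * 274.0 = 44.114
RT60 = 44.114 / 163.2646 = 0.27

0.27 s


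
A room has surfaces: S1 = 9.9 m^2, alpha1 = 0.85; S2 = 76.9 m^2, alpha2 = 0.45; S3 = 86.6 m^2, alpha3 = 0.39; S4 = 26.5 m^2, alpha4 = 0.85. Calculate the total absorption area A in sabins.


Given surfaces:
  Surface 1: 9.9 * 0.85 = 8.415
  Surface 2: 76.9 * 0.45 = 34.605
  Surface 3: 86.6 * 0.39 = 33.774
  Surface 4: 26.5 * 0.85 = 22.525
Formula: A = sum(Si * alpha_i)
A = 8.415 + 34.605 + 33.774 + 22.525
A = 99.32

99.32 sabins


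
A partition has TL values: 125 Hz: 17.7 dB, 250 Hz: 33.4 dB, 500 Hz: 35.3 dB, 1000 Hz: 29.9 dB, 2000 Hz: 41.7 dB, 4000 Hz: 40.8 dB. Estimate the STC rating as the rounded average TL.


Given TL values at each frequency:
  125 Hz: 17.7 dB
  250 Hz: 33.4 dB
  500 Hz: 35.3 dB
  1000 Hz: 29.9 dB
  2000 Hz: 41.7 dB
  4000 Hz: 40.8 dB
Formula: STC ~ round(average of TL values)
Sum = 17.7 + 33.4 + 35.3 + 29.9 + 41.7 + 40.8 = 198.8
Average = 198.8 / 6 = 33.13
Rounded: 33

33


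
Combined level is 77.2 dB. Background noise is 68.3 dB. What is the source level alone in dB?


Given values:
  L_total = 77.2 dB, L_bg = 68.3 dB
Formula: L_source = 10 * log10(10^(L_total/10) - 10^(L_bg/10))
Convert to linear:
  10^(77.2/10) = 52480746.025
  10^(68.3/10) = 6760829.7539
Difference: 52480746.025 - 6760829.7539 = 45719916.2711
L_source = 10 * log10(45719916.2711) = 76.6

76.6 dB


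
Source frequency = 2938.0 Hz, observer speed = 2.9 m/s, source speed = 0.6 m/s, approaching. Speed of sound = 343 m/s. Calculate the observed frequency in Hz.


Given values:
  f_s = 2938.0 Hz, v_o = 2.9 m/s, v_s = 0.6 m/s
  Direction: approaching
Formula: f_o = f_s * (c + v_o) / (c - v_s)
Numerator: c + v_o = 343 + 2.9 = 345.9
Denominator: c - v_s = 343 - 0.6 = 342.4
f_o = 2938.0 * 345.9 / 342.4 = 2968.03

2968.03 Hz


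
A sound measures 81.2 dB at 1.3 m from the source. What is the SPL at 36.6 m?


Given values:
  SPL1 = 81.2 dB, r1 = 1.3 m, r2 = 36.6 m
Formula: SPL2 = SPL1 - 20 * log10(r2 / r1)
Compute ratio: r2 / r1 = 36.6 / 1.3 = 28.1538
Compute log10: log10(28.1538) = 1.449537
Compute drop: 20 * 1.449537 = 28.9907
SPL2 = 81.2 - 28.9907 = 52.21

52.21 dB


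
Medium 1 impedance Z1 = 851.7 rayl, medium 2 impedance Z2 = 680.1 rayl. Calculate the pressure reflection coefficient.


Given values:
  Z1 = 851.7 rayl, Z2 = 680.1 rayl
Formula: R = (Z2 - Z1) / (Z2 + Z1)
Numerator: Z2 - Z1 = 680.1 - 851.7 = -171.6
Denominator: Z2 + Z1 = 680.1 + 851.7 = 1531.8
R = -171.6 / 1531.8 = -0.112

-0.112


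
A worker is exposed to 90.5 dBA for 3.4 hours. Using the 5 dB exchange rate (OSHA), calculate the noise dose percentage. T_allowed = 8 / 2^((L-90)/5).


Given values:
  L = 90.5 dBA, T = 3.4 hours
Formula: T_allowed = 8 / 2^((L - 90) / 5)
Compute exponent: (90.5 - 90) / 5 = 0.1
Compute 2^(0.1) = 1.071773
T_allowed = 8 / 1.071773 = 7.464267 hours
Dose = (T / T_allowed) * 100
Dose = (3.4 / 7.464267) * 100 = 45.55

45.55 %


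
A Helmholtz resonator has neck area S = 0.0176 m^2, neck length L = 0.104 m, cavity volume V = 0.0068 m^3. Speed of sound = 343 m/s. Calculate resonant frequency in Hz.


Given values:
  S = 0.0176 m^2, L = 0.104 m, V = 0.0068 m^3, c = 343 m/s
Formula: f = (c / (2*pi)) * sqrt(S / (V * L))
Compute V * L = 0.0068 * 0.104 = 0.0007072
Compute S / (V * L) = 0.0176 / 0.0007072 = 24.8869
Compute sqrt(24.8869) = 4.988677
Compute c / (2*pi) = 343 / 6.283185 = 54.590148
f = 54.590148 * 4.988677 = 272.33

272.33 Hz


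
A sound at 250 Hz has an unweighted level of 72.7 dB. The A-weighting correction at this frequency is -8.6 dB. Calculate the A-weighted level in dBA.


Given values:
  SPL = 72.7 dB
  A-weighting at 250 Hz = -8.6 dB
Formula: L_A = SPL + A_weight
L_A = 72.7 + (-8.6)
L_A = 64.1

64.1 dBA


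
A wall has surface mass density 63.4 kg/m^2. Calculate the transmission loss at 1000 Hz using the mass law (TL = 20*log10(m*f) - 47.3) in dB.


Given values:
  m = 63.4 kg/m^2, f = 1000 Hz
Formula: TL = 20 * log10(m * f) - 47.3
Compute m * f = 63.4 * 1000 = 63400.0
Compute log10(63400.0) = 4.802089
Compute 20 * 4.802089 = 96.0418
TL = 96.0418 - 47.3 = 48.74

48.74 dB


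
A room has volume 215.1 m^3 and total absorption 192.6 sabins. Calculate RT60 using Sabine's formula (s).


Given values:
  V = 215.1 m^3
  A = 192.6 sabins
Formula: RT60 = 0.161 * V / A
Numerator: 0.161 * 215.1 = 34.6311
RT60 = 34.6311 / 192.6 = 0.18

0.18 s


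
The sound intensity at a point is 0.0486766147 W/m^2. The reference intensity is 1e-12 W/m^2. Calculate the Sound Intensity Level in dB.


Given values:
  I = 0.0486766147 W/m^2
  I_ref = 1e-12 W/m^2
Formula: SIL = 10 * log10(I / I_ref)
Compute ratio: I / I_ref = 48676614700
Compute log10: log10(48676614700) = 10.68732
Multiply: SIL = 10 * 10.68732 = 106.87

106.87 dB


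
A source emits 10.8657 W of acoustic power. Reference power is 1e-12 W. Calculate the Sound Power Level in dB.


Given values:
  W = 10.8657 W
  W_ref = 1e-12 W
Formula: SWL = 10 * log10(W / W_ref)
Compute ratio: W / W_ref = 10865700000000
Compute log10: log10(10865700000000) = 13.036058
Multiply: SWL = 10 * 13.036058 = 130.36

130.36 dB


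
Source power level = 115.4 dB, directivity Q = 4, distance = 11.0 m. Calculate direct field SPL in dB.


Given values:
  Lw = 115.4 dB, Q = 4, r = 11.0 m
Formula: SPL = Lw + 10 * log10(Q / (4 * pi * r^2))
Compute 4 * pi * r^2 = 4 * pi * 11.0^2 = 1520.5308
Compute Q / denom = 4 / 1520.5308 = 0.00263066
Compute 10 * log10(0.00263066) = -25.7994
SPL = 115.4 + (-25.7994) = 89.6

89.6 dB


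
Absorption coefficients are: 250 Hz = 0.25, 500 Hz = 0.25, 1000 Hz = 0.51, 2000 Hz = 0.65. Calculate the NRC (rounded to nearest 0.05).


Given values:
  a_250 = 0.25, a_500 = 0.25
  a_1000 = 0.51, a_2000 = 0.65
Formula: NRC = (a250 + a500 + a1000 + a2000) / 4
Sum = 0.25 + 0.25 + 0.51 + 0.65 = 1.66
NRC = 1.66 / 4 = 0.415
Rounded to nearest 0.05: 0.4

0.4


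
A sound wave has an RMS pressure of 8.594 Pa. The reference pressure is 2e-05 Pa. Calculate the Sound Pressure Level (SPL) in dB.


Given values:
  p = 8.594 Pa
  p_ref = 2e-05 Pa
Formula: SPL = 20 * log10(p / p_ref)
Compute ratio: p / p_ref = 8.594 / 2e-05 = 429700
Compute log10: log10(429700) = 5.633165
Multiply: SPL = 20 * 5.633165 = 112.66

112.66 dB


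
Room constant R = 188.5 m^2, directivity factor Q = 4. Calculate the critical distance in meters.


Given values:
  R = 188.5 m^2, Q = 4
Formula: d_c = 0.141 * sqrt(Q * R)
Compute Q * R = 4 * 188.5 = 754.0
Compute sqrt(754.0) = 27.4591
d_c = 0.141 * 27.4591 = 3.872

3.872 m


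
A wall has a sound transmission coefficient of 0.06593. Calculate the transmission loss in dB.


Given values:
  tau = 0.06593
Formula: TL = 10 * log10(1 / tau)
Compute 1 / tau = 1 / 0.06593 = 15.1676
Compute log10(15.1676) = 1.180917
TL = 10 * 1.180917 = 11.81

11.81 dB


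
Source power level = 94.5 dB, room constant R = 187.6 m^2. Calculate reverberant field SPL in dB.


Given values:
  Lw = 94.5 dB, R = 187.6 m^2
Formula: SPL = Lw + 10 * log10(4 / R)
Compute 4 / R = 4 / 187.6 = 0.021322
Compute 10 * log10(0.021322) = -16.7117
SPL = 94.5 + (-16.7117) = 77.79

77.79 dB


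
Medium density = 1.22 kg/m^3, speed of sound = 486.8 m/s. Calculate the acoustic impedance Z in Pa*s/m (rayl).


Given values:
  rho = 1.22 kg/m^3
  c = 486.8 m/s
Formula: Z = rho * c
Z = 1.22 * 486.8
Z = 593.9

593.9 rayl


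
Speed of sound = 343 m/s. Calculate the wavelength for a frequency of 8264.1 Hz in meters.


Given values:
  c = 343 m/s, f = 8264.1 Hz
Formula: lambda = c / f
lambda = 343 / 8264.1
lambda = 0.0415

0.0415 m


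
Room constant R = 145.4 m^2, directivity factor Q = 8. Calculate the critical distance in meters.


Given values:
  R = 145.4 m^2, Q = 8
Formula: d_c = 0.141 * sqrt(Q * R)
Compute Q * R = 8 * 145.4 = 1163.2
Compute sqrt(1163.2) = 34.1057
d_c = 0.141 * 34.1057 = 4.809

4.809 m


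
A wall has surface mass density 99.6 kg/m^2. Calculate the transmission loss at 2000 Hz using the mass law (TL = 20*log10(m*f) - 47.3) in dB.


Given values:
  m = 99.6 kg/m^2, f = 2000 Hz
Formula: TL = 20 * log10(m * f) - 47.3
Compute m * f = 99.6 * 2000 = 199200.0
Compute log10(199200.0) = 5.299289
Compute 20 * 5.299289 = 105.9858
TL = 105.9858 - 47.3 = 58.69

58.69 dB


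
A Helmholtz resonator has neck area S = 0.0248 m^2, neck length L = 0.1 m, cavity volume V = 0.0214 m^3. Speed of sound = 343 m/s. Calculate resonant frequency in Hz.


Given values:
  S = 0.0248 m^2, L = 0.1 m, V = 0.0214 m^3, c = 343 m/s
Formula: f = (c / (2*pi)) * sqrt(S / (V * L))
Compute V * L = 0.0214 * 0.1 = 0.00214
Compute S / (V * L) = 0.0248 / 0.00214 = 11.5888
Compute sqrt(11.5888) = 3.404233
Compute c / (2*pi) = 343 / 6.283185 = 54.590148
f = 54.590148 * 3.404233 = 185.84

185.84 Hz


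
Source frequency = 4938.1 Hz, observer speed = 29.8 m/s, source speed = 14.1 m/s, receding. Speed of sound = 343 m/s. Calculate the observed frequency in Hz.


Given values:
  f_s = 4938.1 Hz, v_o = 29.8 m/s, v_s = 14.1 m/s
  Direction: receding
Formula: f_o = f_s * (c - v_o) / (c + v_s)
Numerator: c - v_o = 343 - 29.8 = 313.2
Denominator: c + v_s = 343 + 14.1 = 357.1
f_o = 4938.1 * 313.2 / 357.1 = 4331.04

4331.04 Hz


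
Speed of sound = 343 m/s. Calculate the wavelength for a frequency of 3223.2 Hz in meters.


Given values:
  c = 343 m/s, f = 3223.2 Hz
Formula: lambda = c / f
lambda = 343 / 3223.2
lambda = 0.1064

0.1064 m


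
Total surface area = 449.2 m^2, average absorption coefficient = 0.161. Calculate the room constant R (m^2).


Given values:
  S = 449.2 m^2, alpha = 0.161
Formula: R = S * alpha / (1 - alpha)
Numerator: 449.2 * 0.161 = 72.3212
Denominator: 1 - 0.161 = 0.839
R = 72.3212 / 0.839 = 86.2

86.2 m^2


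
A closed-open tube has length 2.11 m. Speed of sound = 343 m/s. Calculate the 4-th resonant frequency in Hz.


Given values:
  Tube type: closed-open, L = 2.11 m, c = 343 m/s, n = 4
Formula: f_n = (2n - 1) * c / (4 * L)
Compute 2n - 1 = 2*4 - 1 = 7
Compute 4 * L = 4 * 2.11 = 8.44
f = 7 * 343 / 8.44
f = 284.48

284.48 Hz


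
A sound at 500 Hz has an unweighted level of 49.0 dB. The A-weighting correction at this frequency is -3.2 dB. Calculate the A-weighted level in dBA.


Given values:
  SPL = 49.0 dB
  A-weighting at 500 Hz = -3.2 dB
Formula: L_A = SPL + A_weight
L_A = 49.0 + (-3.2)
L_A = 45.8

45.8 dBA


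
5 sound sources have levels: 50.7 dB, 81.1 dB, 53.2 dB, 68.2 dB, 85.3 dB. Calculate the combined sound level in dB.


Formula: L_total = 10 * log10( sum(10^(Li/10)) )
  Source 1: 10^(50.7/10) = 117489.7555
  Source 2: 10^(81.1/10) = 128824955.1693
  Source 3: 10^(53.2/10) = 208929.6131
  Source 4: 10^(68.2/10) = 6606934.4801
  Source 5: 10^(85.3/10) = 338844156.1392
Sum of linear values = 474602465.1572
L_total = 10 * log10(474602465.1572) = 86.76

86.76 dB


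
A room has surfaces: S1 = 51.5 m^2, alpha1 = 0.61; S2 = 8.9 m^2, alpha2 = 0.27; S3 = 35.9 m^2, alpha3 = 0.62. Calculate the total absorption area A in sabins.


Given surfaces:
  Surface 1: 51.5 * 0.61 = 31.415
  Surface 2: 8.9 * 0.27 = 2.403
  Surface 3: 35.9 * 0.62 = 22.258
Formula: A = sum(Si * alpha_i)
A = 31.415 + 2.403 + 22.258
A = 56.08

56.08 sabins


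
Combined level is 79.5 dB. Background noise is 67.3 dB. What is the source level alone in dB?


Given values:
  L_total = 79.5 dB, L_bg = 67.3 dB
Formula: L_source = 10 * log10(10^(L_total/10) - 10^(L_bg/10))
Convert to linear:
  10^(79.5/10) = 89125093.8134
  10^(67.3/10) = 5370317.9637
Difference: 89125093.8134 - 5370317.9637 = 83754775.8497
L_source = 10 * log10(83754775.8497) = 79.23

79.23 dB


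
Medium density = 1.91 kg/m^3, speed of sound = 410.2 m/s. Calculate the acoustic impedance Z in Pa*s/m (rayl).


Given values:
  rho = 1.91 kg/m^3
  c = 410.2 m/s
Formula: Z = rho * c
Z = 1.91 * 410.2
Z = 783.48

783.48 rayl


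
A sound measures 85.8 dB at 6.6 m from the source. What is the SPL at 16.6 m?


Given values:
  SPL1 = 85.8 dB, r1 = 6.6 m, r2 = 16.6 m
Formula: SPL2 = SPL1 - 20 * log10(r2 / r1)
Compute ratio: r2 / r1 = 16.6 / 6.6 = 2.5152
Compute log10: log10(2.5152) = 0.400573
Compute drop: 20 * 0.400573 = 8.0115
SPL2 = 85.8 - 8.0115 = 77.79

77.79 dB


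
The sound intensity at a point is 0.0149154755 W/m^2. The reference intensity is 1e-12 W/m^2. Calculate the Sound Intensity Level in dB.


Given values:
  I = 0.0149154755 W/m^2
  I_ref = 1e-12 W/m^2
Formula: SIL = 10 * log10(I / I_ref)
Compute ratio: I / I_ref = 14915475500
Compute log10: log10(14915475500) = 10.173637
Multiply: SIL = 10 * 10.173637 = 101.74

101.74 dB


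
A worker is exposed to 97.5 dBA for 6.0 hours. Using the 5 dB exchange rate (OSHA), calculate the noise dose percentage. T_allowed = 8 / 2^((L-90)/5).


Given values:
  L = 97.5 dBA, T = 6.0 hours
Formula: T_allowed = 8 / 2^((L - 90) / 5)
Compute exponent: (97.5 - 90) / 5 = 1.5
Compute 2^(1.5) = 2.828427
T_allowed = 8 / 2.828427 = 2.828427 hours
Dose = (T / T_allowed) * 100
Dose = (6.0 / 2.828427) * 100 = 212.13

212.13 %


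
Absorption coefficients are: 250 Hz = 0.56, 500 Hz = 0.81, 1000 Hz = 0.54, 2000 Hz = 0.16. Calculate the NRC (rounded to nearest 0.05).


Given values:
  a_250 = 0.56, a_500 = 0.81
  a_1000 = 0.54, a_2000 = 0.16
Formula: NRC = (a250 + a500 + a1000 + a2000) / 4
Sum = 0.56 + 0.81 + 0.54 + 0.16 = 2.07
NRC = 2.07 / 4 = 0.5175
Rounded to nearest 0.05: 0.5

0.5


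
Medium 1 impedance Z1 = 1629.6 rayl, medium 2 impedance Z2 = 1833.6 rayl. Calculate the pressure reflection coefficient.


Given values:
  Z1 = 1629.6 rayl, Z2 = 1833.6 rayl
Formula: R = (Z2 - Z1) / (Z2 + Z1)
Numerator: Z2 - Z1 = 1833.6 - 1629.6 = 204.0
Denominator: Z2 + Z1 = 1833.6 + 1629.6 = 3463.2
R = 204.0 / 3463.2 = 0.0589

0.0589


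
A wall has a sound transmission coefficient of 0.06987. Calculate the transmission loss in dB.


Given values:
  tau = 0.06987
Formula: TL = 10 * log10(1 / tau)
Compute 1 / tau = 1 / 0.06987 = 14.3123
Compute log10(14.3123) = 1.155709
TL = 10 * 1.155709 = 11.56

11.56 dB


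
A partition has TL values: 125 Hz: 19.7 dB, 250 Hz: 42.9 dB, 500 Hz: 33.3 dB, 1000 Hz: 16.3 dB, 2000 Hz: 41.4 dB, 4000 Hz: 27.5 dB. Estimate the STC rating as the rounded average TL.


Given TL values at each frequency:
  125 Hz: 19.7 dB
  250 Hz: 42.9 dB
  500 Hz: 33.3 dB
  1000 Hz: 16.3 dB
  2000 Hz: 41.4 dB
  4000 Hz: 27.5 dB
Formula: STC ~ round(average of TL values)
Sum = 19.7 + 42.9 + 33.3 + 16.3 + 41.4 + 27.5 = 181.1
Average = 181.1 / 6 = 30.18
Rounded: 30

30


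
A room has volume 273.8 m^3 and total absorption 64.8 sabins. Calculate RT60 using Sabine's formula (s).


Given values:
  V = 273.8 m^3
  A = 64.8 sabins
Formula: RT60 = 0.161 * V / A
Numerator: 0.161 * 273.8 = 44.0818
RT60 = 44.0818 / 64.8 = 0.68

0.68 s


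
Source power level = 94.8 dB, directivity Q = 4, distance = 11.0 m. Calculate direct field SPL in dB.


Given values:
  Lw = 94.8 dB, Q = 4, r = 11.0 m
Formula: SPL = Lw + 10 * log10(Q / (4 * pi * r^2))
Compute 4 * pi * r^2 = 4 * pi * 11.0^2 = 1520.5308
Compute Q / denom = 4 / 1520.5308 = 0.00263066
Compute 10 * log10(0.00263066) = -25.7994
SPL = 94.8 + (-25.7994) = 69.0

69.0 dB


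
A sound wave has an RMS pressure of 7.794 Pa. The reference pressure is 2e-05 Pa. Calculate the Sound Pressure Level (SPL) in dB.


Given values:
  p = 7.794 Pa
  p_ref = 2e-05 Pa
Formula: SPL = 20 * log10(p / p_ref)
Compute ratio: p / p_ref = 7.794 / 2e-05 = 389700
Compute log10: log10(389700) = 5.59073
Multiply: SPL = 20 * 5.59073 = 111.81

111.81 dB


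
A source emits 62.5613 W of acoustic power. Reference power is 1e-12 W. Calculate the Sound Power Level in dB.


Given values:
  W = 62.5613 W
  W_ref = 1e-12 W
Formula: SWL = 10 * log10(W / W_ref)
Compute ratio: W / W_ref = 62561300000000
Compute log10: log10(62561300000000) = 13.796306
Multiply: SWL = 10 * 13.796306 = 137.96

137.96 dB


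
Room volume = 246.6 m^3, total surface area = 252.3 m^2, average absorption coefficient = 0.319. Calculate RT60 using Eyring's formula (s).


Given values:
  V = 246.6 m^3, S = 252.3 m^2, alpha = 0.319
Formula: RT60 = 0.161 * V / (-S * ln(1 - alpha))
Compute ln(1 - 0.319) = ln(0.681) = -0.384193
Denominator: -252.3 * -0.384193 = 96.9319
Numerator: 0.161 * 246.6 = 39.7026
RT60 = 39.7026 / 96.9319 = 0.41

0.41 s


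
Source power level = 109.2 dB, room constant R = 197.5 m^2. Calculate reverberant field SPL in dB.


Given values:
  Lw = 109.2 dB, R = 197.5 m^2
Formula: SPL = Lw + 10 * log10(4 / R)
Compute 4 / R = 4 / 197.5 = 0.020253
Compute 10 * log10(0.020253) = -16.9351
SPL = 109.2 + (-16.9351) = 92.26

92.26 dB


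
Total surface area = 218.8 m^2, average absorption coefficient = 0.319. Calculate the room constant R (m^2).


Given values:
  S = 218.8 m^2, alpha = 0.319
Formula: R = S * alpha / (1 - alpha)
Numerator: 218.8 * 0.319 = 69.7972
Denominator: 1 - 0.319 = 0.681
R = 69.7972 / 0.681 = 102.49

102.49 m^2


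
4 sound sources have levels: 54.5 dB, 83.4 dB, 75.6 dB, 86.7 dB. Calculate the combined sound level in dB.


Formula: L_total = 10 * log10( sum(10^(Li/10)) )
  Source 1: 10^(54.5/10) = 281838.2931
  Source 2: 10^(83.4/10) = 218776162.395
  Source 3: 10^(75.6/10) = 36307805.477
  Source 4: 10^(86.7/10) = 467735141.2872
Sum of linear values = 723100947.4523
L_total = 10 * log10(723100947.4523) = 88.59

88.59 dB


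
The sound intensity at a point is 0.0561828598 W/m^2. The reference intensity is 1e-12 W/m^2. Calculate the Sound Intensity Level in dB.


Given values:
  I = 0.0561828598 W/m^2
  I_ref = 1e-12 W/m^2
Formula: SIL = 10 * log10(I / I_ref)
Compute ratio: I / I_ref = 56182859800
Compute log10: log10(56182859800) = 10.749604
Multiply: SIL = 10 * 10.749604 = 107.5

107.5 dB


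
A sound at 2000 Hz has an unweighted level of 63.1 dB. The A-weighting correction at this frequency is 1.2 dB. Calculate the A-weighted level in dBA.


Given values:
  SPL = 63.1 dB
  A-weighting at 2000 Hz = 1.2 dB
Formula: L_A = SPL + A_weight
L_A = 63.1 + (1.2)
L_A = 64.3

64.3 dBA


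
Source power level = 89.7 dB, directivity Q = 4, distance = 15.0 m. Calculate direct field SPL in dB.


Given values:
  Lw = 89.7 dB, Q = 4, r = 15.0 m
Formula: SPL = Lw + 10 * log10(Q / (4 * pi * r^2))
Compute 4 * pi * r^2 = 4 * pi * 15.0^2 = 2827.4334
Compute Q / denom = 4 / 2827.4334 = 0.00141471
Compute 10 * log10(0.00141471) = -28.4933
SPL = 89.7 + (-28.4933) = 61.21

61.21 dB


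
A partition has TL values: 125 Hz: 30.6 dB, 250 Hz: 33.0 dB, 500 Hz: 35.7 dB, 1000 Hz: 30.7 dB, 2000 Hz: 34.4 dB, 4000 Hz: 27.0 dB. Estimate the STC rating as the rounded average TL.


Given TL values at each frequency:
  125 Hz: 30.6 dB
  250 Hz: 33.0 dB
  500 Hz: 35.7 dB
  1000 Hz: 30.7 dB
  2000 Hz: 34.4 dB
  4000 Hz: 27.0 dB
Formula: STC ~ round(average of TL values)
Sum = 30.6 + 33.0 + 35.7 + 30.7 + 34.4 + 27.0 = 191.4
Average = 191.4 / 6 = 31.9
Rounded: 32

32


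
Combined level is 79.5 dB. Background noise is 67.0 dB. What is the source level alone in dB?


Given values:
  L_total = 79.5 dB, L_bg = 67.0 dB
Formula: L_source = 10 * log10(10^(L_total/10) - 10^(L_bg/10))
Convert to linear:
  10^(79.5/10) = 89125093.8134
  10^(67.0/10) = 5011872.3363
Difference: 89125093.8134 - 5011872.3363 = 84113221.4771
L_source = 10 * log10(84113221.4771) = 79.25

79.25 dB


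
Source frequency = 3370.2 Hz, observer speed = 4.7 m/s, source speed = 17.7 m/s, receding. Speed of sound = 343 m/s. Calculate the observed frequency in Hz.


Given values:
  f_s = 3370.2 Hz, v_o = 4.7 m/s, v_s = 17.7 m/s
  Direction: receding
Formula: f_o = f_s * (c - v_o) / (c + v_s)
Numerator: c - v_o = 343 - 4.7 = 338.3
Denominator: c + v_s = 343 + 17.7 = 360.7
f_o = 3370.2 * 338.3 / 360.7 = 3160.91

3160.91 Hz


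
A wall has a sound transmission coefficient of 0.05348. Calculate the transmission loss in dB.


Given values:
  tau = 0.05348
Formula: TL = 10 * log10(1 / tau)
Compute 1 / tau = 1 / 0.05348 = 18.6986
Compute log10(18.6986) = 1.271809
TL = 10 * 1.271809 = 12.72

12.72 dB


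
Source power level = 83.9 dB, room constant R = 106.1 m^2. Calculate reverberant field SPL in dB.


Given values:
  Lw = 83.9 dB, R = 106.1 m^2
Formula: SPL = Lw + 10 * log10(4 / R)
Compute 4 / R = 4 / 106.1 = 0.0377
Compute 10 * log10(0.0377) = -14.2366
SPL = 83.9 + (-14.2366) = 69.66

69.66 dB


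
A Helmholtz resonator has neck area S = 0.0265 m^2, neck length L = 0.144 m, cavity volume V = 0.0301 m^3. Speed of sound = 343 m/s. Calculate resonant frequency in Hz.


Given values:
  S = 0.0265 m^2, L = 0.144 m, V = 0.0301 m^3, c = 343 m/s
Formula: f = (c / (2*pi)) * sqrt(S / (V * L))
Compute V * L = 0.0301 * 0.144 = 0.0043344
Compute S / (V * L) = 0.0265 / 0.0043344 = 6.1139
Compute sqrt(6.1139) = 2.47263
Compute c / (2*pi) = 343 / 6.283185 = 54.590148
f = 54.590148 * 2.47263 = 134.98

134.98 Hz


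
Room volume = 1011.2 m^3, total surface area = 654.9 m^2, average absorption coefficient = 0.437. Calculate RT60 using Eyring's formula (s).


Given values:
  V = 1011.2 m^3, S = 654.9 m^2, alpha = 0.437
Formula: RT60 = 0.161 * V / (-S * ln(1 - alpha))
Compute ln(1 - 0.437) = ln(0.563) = -0.574476
Denominator: -654.9 * -0.574476 = 376.2243
Numerator: 0.161 * 1011.2 = 162.8032
RT60 = 162.8032 / 376.2243 = 0.433

0.433 s


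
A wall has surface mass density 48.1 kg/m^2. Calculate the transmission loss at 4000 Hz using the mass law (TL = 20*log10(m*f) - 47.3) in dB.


Given values:
  m = 48.1 kg/m^2, f = 4000 Hz
Formula: TL = 20 * log10(m * f) - 47.3
Compute m * f = 48.1 * 4000 = 192400.0
Compute log10(192400.0) = 5.284205
Compute 20 * 5.284205 = 105.6841
TL = 105.6841 - 47.3 = 58.38

58.38 dB


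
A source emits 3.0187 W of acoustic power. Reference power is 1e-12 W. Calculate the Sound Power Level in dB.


Given values:
  W = 3.0187 W
  W_ref = 1e-12 W
Formula: SWL = 10 * log10(W / W_ref)
Compute ratio: W / W_ref = 3018700000000
Compute log10: log10(3018700000000) = 12.47982
Multiply: SWL = 10 * 12.47982 = 124.8

124.8 dB


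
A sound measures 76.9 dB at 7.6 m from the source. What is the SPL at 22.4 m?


Given values:
  SPL1 = 76.9 dB, r1 = 7.6 m, r2 = 22.4 m
Formula: SPL2 = SPL1 - 20 * log10(r2 / r1)
Compute ratio: r2 / r1 = 22.4 / 7.6 = 2.9474
Compute log10: log10(2.9474) = 0.469439
Compute drop: 20 * 0.469439 = 9.3888
SPL2 = 76.9 - 9.3888 = 67.51

67.51 dB


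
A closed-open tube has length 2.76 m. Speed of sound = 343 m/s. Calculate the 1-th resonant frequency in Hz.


Given values:
  Tube type: closed-open, L = 2.76 m, c = 343 m/s, n = 1
Formula: f_n = (2n - 1) * c / (4 * L)
Compute 2n - 1 = 2*1 - 1 = 1
Compute 4 * L = 4 * 2.76 = 11.04
f = 1 * 343 / 11.04
f = 31.07

31.07 Hz


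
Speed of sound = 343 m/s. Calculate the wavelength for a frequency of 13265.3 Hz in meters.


Given values:
  c = 343 m/s, f = 13265.3 Hz
Formula: lambda = c / f
lambda = 343 / 13265.3
lambda = 0.0259

0.0259 m


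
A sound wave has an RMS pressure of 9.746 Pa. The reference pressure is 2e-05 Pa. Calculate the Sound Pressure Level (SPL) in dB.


Given values:
  p = 9.746 Pa
  p_ref = 2e-05 Pa
Formula: SPL = 20 * log10(p / p_ref)
Compute ratio: p / p_ref = 9.746 / 2e-05 = 487300
Compute log10: log10(487300) = 5.687796
Multiply: SPL = 20 * 5.687796 = 113.76

113.76 dB


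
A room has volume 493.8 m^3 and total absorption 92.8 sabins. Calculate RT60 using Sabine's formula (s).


Given values:
  V = 493.8 m^3
  A = 92.8 sabins
Formula: RT60 = 0.161 * V / A
Numerator: 0.161 * 493.8 = 79.5018
RT60 = 79.5018 / 92.8 = 0.857

0.857 s


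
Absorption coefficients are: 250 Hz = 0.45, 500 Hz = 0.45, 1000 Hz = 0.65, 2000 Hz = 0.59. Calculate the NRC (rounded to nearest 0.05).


Given values:
  a_250 = 0.45, a_500 = 0.45
  a_1000 = 0.65, a_2000 = 0.59
Formula: NRC = (a250 + a500 + a1000 + a2000) / 4
Sum = 0.45 + 0.45 + 0.65 + 0.59 = 2.14
NRC = 2.14 / 4 = 0.535
Rounded to nearest 0.05: 0.55

0.55


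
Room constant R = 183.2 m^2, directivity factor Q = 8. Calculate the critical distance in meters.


Given values:
  R = 183.2 m^2, Q = 8
Formula: d_c = 0.141 * sqrt(Q * R)
Compute Q * R = 8 * 183.2 = 1465.6
Compute sqrt(1465.6) = 38.2832
d_c = 0.141 * 38.2832 = 5.398

5.398 m


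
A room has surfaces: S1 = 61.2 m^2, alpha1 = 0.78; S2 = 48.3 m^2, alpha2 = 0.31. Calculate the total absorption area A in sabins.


Given surfaces:
  Surface 1: 61.2 * 0.78 = 47.736
  Surface 2: 48.3 * 0.31 = 14.973
Formula: A = sum(Si * alpha_i)
A = 47.736 + 14.973
A = 62.71

62.71 sabins


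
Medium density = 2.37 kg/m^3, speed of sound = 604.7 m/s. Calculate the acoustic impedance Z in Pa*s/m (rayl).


Given values:
  rho = 2.37 kg/m^3
  c = 604.7 m/s
Formula: Z = rho * c
Z = 2.37 * 604.7
Z = 1433.14

1433.14 rayl


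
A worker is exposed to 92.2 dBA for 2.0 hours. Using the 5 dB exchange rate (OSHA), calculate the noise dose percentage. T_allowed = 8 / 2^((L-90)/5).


Given values:
  L = 92.2 dBA, T = 2.0 hours
Formula: T_allowed = 8 / 2^((L - 90) / 5)
Compute exponent: (92.2 - 90) / 5 = 0.44
Compute 2^(0.44) = 1.356604
T_allowed = 8 / 1.356604 = 5.897078 hours
Dose = (T / T_allowed) * 100
Dose = (2.0 / 5.897078) * 100 = 33.92

33.92 %


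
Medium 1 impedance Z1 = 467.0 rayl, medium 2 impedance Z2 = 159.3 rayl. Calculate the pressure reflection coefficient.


Given values:
  Z1 = 467.0 rayl, Z2 = 159.3 rayl
Formula: R = (Z2 - Z1) / (Z2 + Z1)
Numerator: Z2 - Z1 = 159.3 - 467.0 = -307.7
Denominator: Z2 + Z1 = 159.3 + 467.0 = 626.3
R = -307.7 / 626.3 = -0.4913

-0.4913


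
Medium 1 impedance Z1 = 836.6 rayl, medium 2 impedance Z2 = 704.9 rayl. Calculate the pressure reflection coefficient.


Given values:
  Z1 = 836.6 rayl, Z2 = 704.9 rayl
Formula: R = (Z2 - Z1) / (Z2 + Z1)
Numerator: Z2 - Z1 = 704.9 - 836.6 = -131.7
Denominator: Z2 + Z1 = 704.9 + 836.6 = 1541.5
R = -131.7 / 1541.5 = -0.0854

-0.0854


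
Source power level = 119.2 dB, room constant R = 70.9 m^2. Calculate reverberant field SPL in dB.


Given values:
  Lw = 119.2 dB, R = 70.9 m^2
Formula: SPL = Lw + 10 * log10(4 / R)
Compute 4 / R = 4 / 70.9 = 0.056417
Compute 10 * log10(0.056417) = -12.4859
SPL = 119.2 + (-12.4859) = 106.71

106.71 dB


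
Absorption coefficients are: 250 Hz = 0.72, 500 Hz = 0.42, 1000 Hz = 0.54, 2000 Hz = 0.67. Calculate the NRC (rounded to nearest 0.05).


Given values:
  a_250 = 0.72, a_500 = 0.42
  a_1000 = 0.54, a_2000 = 0.67
Formula: NRC = (a250 + a500 + a1000 + a2000) / 4
Sum = 0.72 + 0.42 + 0.54 + 0.67 = 2.35
NRC = 2.35 / 4 = 0.5875
Rounded to nearest 0.05: 0.6

0.6


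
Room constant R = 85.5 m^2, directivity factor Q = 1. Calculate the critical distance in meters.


Given values:
  R = 85.5 m^2, Q = 1
Formula: d_c = 0.141 * sqrt(Q * R)
Compute Q * R = 1 * 85.5 = 85.5
Compute sqrt(85.5) = 9.2466
d_c = 0.141 * 9.2466 = 1.304

1.304 m


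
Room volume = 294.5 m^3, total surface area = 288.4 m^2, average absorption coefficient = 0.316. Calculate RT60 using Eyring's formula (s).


Given values:
  V = 294.5 m^3, S = 288.4 m^2, alpha = 0.316
Formula: RT60 = 0.161 * V / (-S * ln(1 - alpha))
Compute ln(1 - 0.316) = ln(0.684) = -0.379797
Denominator: -288.4 * -0.379797 = 109.5335
Numerator: 0.161 * 294.5 = 47.4145
RT60 = 47.4145 / 109.5335 = 0.433

0.433 s


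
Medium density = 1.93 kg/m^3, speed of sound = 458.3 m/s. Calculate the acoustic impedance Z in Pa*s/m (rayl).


Given values:
  rho = 1.93 kg/m^3
  c = 458.3 m/s
Formula: Z = rho * c
Z = 1.93 * 458.3
Z = 884.52

884.52 rayl


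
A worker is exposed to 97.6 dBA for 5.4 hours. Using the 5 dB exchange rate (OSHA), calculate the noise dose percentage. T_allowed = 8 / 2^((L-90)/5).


Given values:
  L = 97.6 dBA, T = 5.4 hours
Formula: T_allowed = 8 / 2^((L - 90) / 5)
Compute exponent: (97.6 - 90) / 5 = 1.52
Compute 2^(1.52) = 2.86791
T_allowed = 8 / 2.86791 = 2.789488 hours
Dose = (T / T_allowed) * 100
Dose = (5.4 / 2.789488) * 100 = 193.58

193.58 %


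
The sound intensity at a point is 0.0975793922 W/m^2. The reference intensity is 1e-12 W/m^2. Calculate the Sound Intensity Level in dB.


Given values:
  I = 0.0975793922 W/m^2
  I_ref = 1e-12 W/m^2
Formula: SIL = 10 * log10(I / I_ref)
Compute ratio: I / I_ref = 97579392200
Compute log10: log10(97579392200) = 10.989358
Multiply: SIL = 10 * 10.989358 = 109.89

109.89 dB


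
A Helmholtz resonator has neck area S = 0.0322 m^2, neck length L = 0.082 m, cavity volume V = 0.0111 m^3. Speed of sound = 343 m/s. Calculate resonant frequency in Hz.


Given values:
  S = 0.0322 m^2, L = 0.082 m, V = 0.0111 m^3, c = 343 m/s
Formula: f = (c / (2*pi)) * sqrt(S / (V * L))
Compute V * L = 0.0111 * 0.082 = 0.0009102
Compute S / (V * L) = 0.0322 / 0.0009102 = 35.3768
Compute sqrt(35.3768) = 5.94784
Compute c / (2*pi) = 343 / 6.283185 = 54.590148
f = 54.590148 * 5.94784 = 324.69

324.69 Hz


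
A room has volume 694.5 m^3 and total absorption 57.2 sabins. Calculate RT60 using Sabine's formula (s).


Given values:
  V = 694.5 m^3
  A = 57.2 sabins
Formula: RT60 = 0.161 * V / A
Numerator: 0.161 * 694.5 = 111.8145
RT60 = 111.8145 / 57.2 = 1.955

1.955 s


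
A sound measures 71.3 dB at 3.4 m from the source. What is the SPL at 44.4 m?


Given values:
  SPL1 = 71.3 dB, r1 = 3.4 m, r2 = 44.4 m
Formula: SPL2 = SPL1 - 20 * log10(r2 / r1)
Compute ratio: r2 / r1 = 44.4 / 3.4 = 13.0588
Compute log10: log10(13.0588) = 1.115903
Compute drop: 20 * 1.115903 = 22.3181
SPL2 = 71.3 - 22.3181 = 48.98

48.98 dB


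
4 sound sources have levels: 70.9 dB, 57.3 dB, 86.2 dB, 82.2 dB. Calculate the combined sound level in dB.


Formula: L_total = 10 * log10( sum(10^(Li/10)) )
  Source 1: 10^(70.9/10) = 12302687.7081
  Source 2: 10^(57.3/10) = 537031.7964
  Source 3: 10^(86.2/10) = 416869383.4703
  Source 4: 10^(82.2/10) = 165958690.7438
Sum of linear values = 595667793.7186
L_total = 10 * log10(595667793.7186) = 87.75

87.75 dB


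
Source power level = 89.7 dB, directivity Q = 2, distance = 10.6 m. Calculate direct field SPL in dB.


Given values:
  Lw = 89.7 dB, Q = 2, r = 10.6 m
Formula: SPL = Lw + 10 * log10(Q / (4 * pi * r^2))
Compute 4 * pi * r^2 = 4 * pi * 10.6^2 = 1411.9574
Compute Q / denom = 2 / 1411.9574 = 0.00141647
Compute 10 * log10(0.00141647) = -28.4879
SPL = 89.7 + (-28.4879) = 61.21

61.21 dB
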